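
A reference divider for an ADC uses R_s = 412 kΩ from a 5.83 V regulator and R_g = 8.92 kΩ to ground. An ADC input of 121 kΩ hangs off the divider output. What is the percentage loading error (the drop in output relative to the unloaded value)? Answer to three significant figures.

The divider's output (Thévenin) resistance is R_s‖R_g = 8.731 kΩ.
Fractional drop under load = R_th/(R_th + R_L) = 8.731 / (8.731 + 121) = 0.06730.
So the output falls by 6.73 %.

6.73 %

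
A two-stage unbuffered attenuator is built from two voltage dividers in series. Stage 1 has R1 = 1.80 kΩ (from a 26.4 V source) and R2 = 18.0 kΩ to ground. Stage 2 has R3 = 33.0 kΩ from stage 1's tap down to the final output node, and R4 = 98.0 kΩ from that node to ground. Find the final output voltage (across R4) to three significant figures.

Stage 2 presents R3+R4 = 131.0 kΩ as a load on stage 1's tap.
Stage 1's lower leg becomes R2‖(R3+R4) = 15.83 kΩ, so V_mid = 26.4 × 15.83/17.63 = 23.70 V.
Stage 2 is itself unloaded: V_out = V_mid × R4/(R3+R4) = 23.70 × 98.0/131.0 = 17.7 V.

V_out ≈ 17.7 V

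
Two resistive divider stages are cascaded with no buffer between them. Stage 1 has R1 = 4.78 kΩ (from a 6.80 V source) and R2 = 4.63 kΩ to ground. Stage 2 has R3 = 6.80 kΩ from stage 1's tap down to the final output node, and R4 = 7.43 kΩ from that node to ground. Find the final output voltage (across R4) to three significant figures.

V_out ≈ 1.50 V

Stage 2 presents R3+R4 = 14.23 kΩ as a load on stage 1's tap.
Stage 1's lower leg becomes R2‖(R3+R4) = 3.493 kΩ, so V_mid = 6.80 × 3.493/8.273 = 2.871 V.
Stage 2 is itself unloaded: V_out = V_mid × R4/(R3+R4) = 2.871 × 7.43/14.23 = 1.50 V.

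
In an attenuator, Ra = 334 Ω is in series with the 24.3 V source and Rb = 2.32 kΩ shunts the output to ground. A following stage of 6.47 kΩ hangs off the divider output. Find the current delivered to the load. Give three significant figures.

I_L ≈ 3.14 mA

Rb‖R_L = 1708 Ω; V_out = 24.3 × 1708/2042 = 20.32 V.
I_L = V_out / R_L = 20.32 / 6.47 kΩ = 3.14 mA.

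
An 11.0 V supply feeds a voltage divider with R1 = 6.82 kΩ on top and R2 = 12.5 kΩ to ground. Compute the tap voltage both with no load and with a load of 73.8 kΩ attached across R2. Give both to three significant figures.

Open-circuit: V = 11.0 × 12.5/(6.82 + 12.5) = 7.12 V.
With the load, R2 becomes R2‖R_L = 10.69 kΩ, so V = 11.0 × 10.69/17.51 = 6.72 V.

Unloaded: 7.12 V; loaded: 6.72 V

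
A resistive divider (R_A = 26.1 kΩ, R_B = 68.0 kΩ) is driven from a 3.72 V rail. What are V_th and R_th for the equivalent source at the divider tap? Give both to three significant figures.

V_th = 2.69 V, R_th = 18.9 kΩ

V_th is the open-circuit tap voltage: 3.72 × 68.0/(26.1 + 68.0) = 2.69 V.
With the supply zeroed, R_A and R_B appear in parallel from the tap: R_th = R_A‖R_B = (26.1 × 68.0)/94.10 = 18.9 kΩ.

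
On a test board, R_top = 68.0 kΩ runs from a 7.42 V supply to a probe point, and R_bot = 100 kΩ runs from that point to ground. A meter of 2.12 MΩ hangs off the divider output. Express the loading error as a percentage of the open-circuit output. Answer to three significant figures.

The divider's output (Thévenin) resistance is R_top‖R_bot = 40.48 kΩ.
Fractional drop under load = R_th/(R_th + R_L) = 40.48 / (40.48 + 2120) = 0.01873.
So the output falls by 1.87 %.

1.87 %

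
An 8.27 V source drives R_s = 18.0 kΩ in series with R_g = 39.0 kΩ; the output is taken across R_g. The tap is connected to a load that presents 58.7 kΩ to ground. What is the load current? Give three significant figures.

I_L ≈ 0.0797 mA

R_g‖R_L = 23.43 kΩ; V_out = 8.27 × 23.43/41.43 = 4.677 V.
I_L = V_out / R_L = 4.677 / 58.7 kΩ = 0.0797 mA.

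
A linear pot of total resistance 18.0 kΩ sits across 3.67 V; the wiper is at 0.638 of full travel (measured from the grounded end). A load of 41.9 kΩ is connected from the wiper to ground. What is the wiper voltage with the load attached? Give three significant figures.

The wiper splits the pot into (1−α)R = 6.516 kΩ above and αR = 11.48 kΩ below.
Lower section ‖ load = 9.014 kΩ.
V_wiper = 3.67 × 9.014/(6.516 + 9.014) = 2.13 V.

V ≈ 2.13 V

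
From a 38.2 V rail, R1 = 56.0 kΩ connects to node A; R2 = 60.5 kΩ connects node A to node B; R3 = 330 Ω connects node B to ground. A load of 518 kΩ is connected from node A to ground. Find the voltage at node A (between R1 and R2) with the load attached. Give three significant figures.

Below node A the series string R2+R3 = 60830 Ω sits in parallel with the 518000 Ω load: 54440 Ω.
V_A = 38.2 × 54440/(56000 + 54440) = 18.8 V.

V ≈ 18.8 V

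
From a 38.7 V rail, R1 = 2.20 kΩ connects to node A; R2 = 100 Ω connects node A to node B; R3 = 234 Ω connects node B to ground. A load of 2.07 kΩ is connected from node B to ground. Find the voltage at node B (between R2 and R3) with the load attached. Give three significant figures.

V ≈ 3.24 V

At node B, R3 is in parallel with the load: R3‖R_L = 210.2 Ω.
Below node A the resistance is R2 + (R3‖R_L) = 310.2 Ω, so V_A = 38.7 × 310.2/2510 = 4.783 V.
Then V_B = V_A × (R3‖R_L)/(R2 + R3‖R_L) = 4.783 × 210.2/310.2 = 3.24 V.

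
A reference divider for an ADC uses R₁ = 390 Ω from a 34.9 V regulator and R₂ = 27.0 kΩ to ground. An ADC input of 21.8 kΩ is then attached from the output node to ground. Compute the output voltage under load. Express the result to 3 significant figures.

The load sits in parallel with R₂: R₂‖R_L = (27000 × 21800) / (27000 + 21800) = 12060 Ω.
V_out = 34.9 × 12060 / (390 + 12060) = 34.9 × 12060/12450 = 33.8 V.

V_out ≈ 33.8 V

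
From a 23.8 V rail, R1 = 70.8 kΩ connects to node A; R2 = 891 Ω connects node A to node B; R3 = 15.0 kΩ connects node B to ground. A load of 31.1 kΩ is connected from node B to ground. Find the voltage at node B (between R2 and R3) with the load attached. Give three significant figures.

V ≈ 2.94 V

At node B, R3 is in parallel with the load: R3‖R_L = 10120 Ω.
Below node A the resistance is R2 + (R3‖R_L) = 11010 Ω, so V_A = 23.8 × 11010/81810 = 3.203 V.
Then V_B = V_A × (R3‖R_L)/(R2 + R3‖R_L) = 3.203 × 10120/11010 = 2.94 V.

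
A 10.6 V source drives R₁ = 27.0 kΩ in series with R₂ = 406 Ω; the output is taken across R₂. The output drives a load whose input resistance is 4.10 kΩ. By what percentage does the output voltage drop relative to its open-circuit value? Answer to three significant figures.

Unloaded V = 10.6 × 406/27410 = 0.15703 V.
Loaded: R₂‖R_L = 369.4 Ω, giving V = 10.6 × 369.4/27370 = 0.14307 V.
Drop = (0.15703 − 0.14307) / 0.15703 = 8.89 %.

8.89 %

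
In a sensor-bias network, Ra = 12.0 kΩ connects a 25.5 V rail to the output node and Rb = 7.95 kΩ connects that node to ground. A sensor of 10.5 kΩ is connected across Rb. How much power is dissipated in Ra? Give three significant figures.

P ≈ 28.6 mW

Total resistance from the source is Ra + (Rb‖R_L) = 16.52 kΩ, so I = 25.5/16.52 kΩ = 1.543 mA.
P = I²·Ra = (1.543 mA)² × 12.0 kΩ = 28.6 mW.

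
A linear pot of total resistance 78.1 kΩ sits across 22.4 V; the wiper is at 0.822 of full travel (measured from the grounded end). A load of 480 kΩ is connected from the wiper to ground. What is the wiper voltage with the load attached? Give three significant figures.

V ≈ 18.0 V

The wiper splits the pot into (1−α)R = 13.90 kΩ above and αR = 64.20 kΩ below.
Lower section ‖ load = 56.62 kΩ.
V_wiper = 22.4 × 56.62/(13.90 + 56.62) = 18.0 V.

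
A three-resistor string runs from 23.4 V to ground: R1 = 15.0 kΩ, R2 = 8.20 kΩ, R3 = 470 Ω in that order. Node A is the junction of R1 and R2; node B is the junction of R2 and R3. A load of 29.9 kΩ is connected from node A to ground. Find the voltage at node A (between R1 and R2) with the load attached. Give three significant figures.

V ≈ 7.24 V

Below node A the series string R2+R3 = 8670 Ω sits in parallel with the 29900 Ω load: 6721 Ω.
V_A = 23.4 × 6721/(15000 + 6721) = 7.24 V.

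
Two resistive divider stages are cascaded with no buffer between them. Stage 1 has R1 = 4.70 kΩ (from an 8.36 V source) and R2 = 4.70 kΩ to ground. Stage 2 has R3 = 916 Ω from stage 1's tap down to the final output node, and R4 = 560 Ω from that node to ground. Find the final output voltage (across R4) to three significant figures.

Stage 2 presents R3+R4 = 1476 Ω as a load on stage 1's tap.
Stage 1's lower leg becomes R2‖(R3+R4) = 1123 Ω, so V_mid = 8.36 × 1123/5823 = 1.613 V.
Stage 2 is itself unloaded: V_out = V_mid × R4/(R3+R4) = 1.613 × 560/1476 = 0.612 V.

V_out ≈ 0.612 V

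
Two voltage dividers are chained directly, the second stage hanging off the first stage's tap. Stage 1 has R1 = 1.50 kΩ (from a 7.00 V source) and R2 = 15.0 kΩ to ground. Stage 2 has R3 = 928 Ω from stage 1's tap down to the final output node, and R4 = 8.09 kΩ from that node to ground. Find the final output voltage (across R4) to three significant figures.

V_out ≈ 4.96 V

Stage 2 presents R3+R4 = 9018 Ω as a load on stage 1's tap.
Stage 1's lower leg becomes R2‖(R3+R4) = 5632 Ω, so V_mid = 7.00 × 5632/7132 = 5.528 V.
Stage 2 is itself unloaded: V_out = V_mid × R4/(R3+R4) = 5.528 × 8090/9018 = 4.96 V.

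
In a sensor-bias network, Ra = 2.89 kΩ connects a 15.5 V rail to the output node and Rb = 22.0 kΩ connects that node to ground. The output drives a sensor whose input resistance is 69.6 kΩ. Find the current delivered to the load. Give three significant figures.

I_L ≈ 0.190 mA

Rb‖R_L = 16.72 kΩ; V_out = 15.5 × 16.72/19.61 = 13.22 V.
I_L = V_out / R_L = 13.22 / 69.6 kΩ = 0.190 mA.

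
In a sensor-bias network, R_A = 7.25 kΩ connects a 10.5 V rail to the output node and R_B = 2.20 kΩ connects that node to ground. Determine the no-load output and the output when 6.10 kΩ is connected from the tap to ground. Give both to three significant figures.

Open-circuit: V = 10.5 × 2.20/(7.25 + 2.20) = 2.44 V.
With the load, R_B becomes R_B‖R_L = 1.617 kΩ, so V = 10.5 × 1.617/8.867 = 1.91 V.

Unloaded: 2.44 V; loaded: 1.91 V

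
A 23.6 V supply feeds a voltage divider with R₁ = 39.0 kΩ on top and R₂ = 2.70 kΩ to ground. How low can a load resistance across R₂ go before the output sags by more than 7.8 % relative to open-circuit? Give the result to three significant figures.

R_L(min) ≈ 29.8 kΩ

Output resistance R_th = R₁‖R₂ = (39.0 × 2.70)/41.70 = 2.525 kΩ.
The fractional drop is R_th/(R_th + R_L); requiring this ≤ 0.0780 gives R_L ≥ R_th(1/0.0780 − 1) = 2.525 × 11.82 = 29.8 kΩ.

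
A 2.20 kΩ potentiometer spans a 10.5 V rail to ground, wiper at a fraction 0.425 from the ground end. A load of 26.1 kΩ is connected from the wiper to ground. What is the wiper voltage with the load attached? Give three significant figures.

The wiper splits the pot into (1−α)R = 1265 Ω above and αR = 935.0 Ω below.
Lower section ‖ load = 902.7 Ω.
V_wiper = 10.5 × 902.7/(1265 + 902.7) = 4.37 V.

V ≈ 4.37 V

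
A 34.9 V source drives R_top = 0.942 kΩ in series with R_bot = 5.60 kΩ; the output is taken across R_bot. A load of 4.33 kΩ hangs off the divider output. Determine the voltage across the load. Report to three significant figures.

V_out ≈ 25.2 V

The load sits in parallel with R_bot: R_bot‖R_L = (5600 × 4330) / (5600 + 4330) = 2442 Ω.
V_out = 34.9 × 2442 / (942 + 2442) = 34.9 × 2442/3384 = 25.2 V.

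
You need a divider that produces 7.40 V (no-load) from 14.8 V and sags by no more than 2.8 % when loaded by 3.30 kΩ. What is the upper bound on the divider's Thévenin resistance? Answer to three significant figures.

R_th ≤ 95.1 Ω

Loading drop = R_th/(R_th + R_L) ≤ 0.0280, so R_th ≤ R_L · ε/(1−ε) = 3.30 kΩ × 0.0280/0.9720 = 95.1 Ω.
(Any R1, R2 with R2/(R1+R2) = 0.500 and R1‖R2 ≤ 95.1 Ω will meet the spec.)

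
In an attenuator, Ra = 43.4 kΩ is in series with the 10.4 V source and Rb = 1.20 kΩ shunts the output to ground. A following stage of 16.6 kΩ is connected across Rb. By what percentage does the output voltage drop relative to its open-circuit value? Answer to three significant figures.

The divider's output (Thévenin) resistance is Ra‖Rb = 1.168 kΩ.
Fractional drop under load = R_th/(R_th + R_L) = 1.168 / (1.168 + 16.6) = 0.06572.
So the output falls by 6.57 %.

6.57 %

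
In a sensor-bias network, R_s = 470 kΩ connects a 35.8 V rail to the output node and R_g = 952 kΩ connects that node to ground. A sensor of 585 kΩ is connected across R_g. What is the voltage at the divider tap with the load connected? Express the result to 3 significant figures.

V_out ≈ 15.6 V

The load sits in parallel with R_g: R_g‖R_L = (952 × 585) / (952 + 585) = 362.3 kΩ.
V_out = 35.8 × 362.3 / (470 + 362.3) = 35.8 × 362.3/832.3 = 15.6 V.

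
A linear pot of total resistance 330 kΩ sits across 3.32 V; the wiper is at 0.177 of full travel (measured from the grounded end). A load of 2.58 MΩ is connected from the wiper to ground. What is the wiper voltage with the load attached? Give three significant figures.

The wiper splits the pot into (1−α)R = 271.6 kΩ above and αR = 58.41 kΩ below.
Lower section ‖ load = 57.12 kΩ.
V_wiper = 3.32 × 57.12/(271.6 + 57.12) = 0.577 V.

V ≈ 0.577 V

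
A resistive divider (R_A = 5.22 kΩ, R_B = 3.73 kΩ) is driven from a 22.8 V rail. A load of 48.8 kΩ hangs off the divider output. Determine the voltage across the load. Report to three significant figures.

The load sits in parallel with R_B: R_B‖R_L = (3.73 × 48.8) / (3.73 + 48.8) = 3.465 kΩ.
V_out = 22.8 × 3.465 / (5.22 + 3.465) = 22.8 × 3.465/8.685 = 9.10 V.

V_out ≈ 9.10 V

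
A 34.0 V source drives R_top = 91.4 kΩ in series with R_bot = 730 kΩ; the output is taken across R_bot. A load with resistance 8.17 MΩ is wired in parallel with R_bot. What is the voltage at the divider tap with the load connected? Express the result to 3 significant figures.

The load sits in parallel with R_bot: R_bot‖R_L = (730 × 8170) / (730 + 8170) = 670.1 kΩ.
V_out = 34.0 × 670.1 / (91.4 + 670.1) = 34.0 × 670.1/761.5 = 29.9 V.

V_out ≈ 29.9 V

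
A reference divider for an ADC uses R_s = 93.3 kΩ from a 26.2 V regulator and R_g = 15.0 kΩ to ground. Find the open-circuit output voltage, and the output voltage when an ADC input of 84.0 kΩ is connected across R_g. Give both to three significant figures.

Unloaded: 3.63 V; loaded: 3.14 V

Open-circuit: V = 26.2 × 15.0/(93.3 + 15.0) = 3.63 V.
With the load, R_g becomes R_g‖R_L = 12.73 kΩ, so V = 26.2 × 12.73/106.0 = 3.14 V.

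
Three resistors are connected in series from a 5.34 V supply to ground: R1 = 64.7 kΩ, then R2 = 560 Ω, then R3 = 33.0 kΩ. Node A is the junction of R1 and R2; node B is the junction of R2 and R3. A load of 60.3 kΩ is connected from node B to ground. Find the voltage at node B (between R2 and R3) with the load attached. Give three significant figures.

V ≈ 1.32 V

At node B, R3 is in parallel with the load: R3‖R_L = 21330 Ω.
Below node A the resistance is R2 + (R3‖R_L) = 21890 Ω, so V_A = 5.34 × 21890/86590 = 1.350 V.
Then V_B = V_A × (R3‖R_L)/(R2 + R3‖R_L) = 1.350 × 21330/21890 = 1.32 V.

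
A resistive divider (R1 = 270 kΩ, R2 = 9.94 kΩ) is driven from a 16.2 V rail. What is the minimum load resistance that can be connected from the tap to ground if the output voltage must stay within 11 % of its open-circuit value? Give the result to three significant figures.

Output resistance R_th = R1‖R2 = (270 × 9.94)/279.9 = 9.587 kΩ.
The fractional drop is R_th/(R_th + R_L); requiring this ≤ 0.110 gives R_L ≥ R_th(1/0.110 − 1) = 9.587 × 8.091 = 77.6 kΩ.

R_L(min) ≈ 77.6 kΩ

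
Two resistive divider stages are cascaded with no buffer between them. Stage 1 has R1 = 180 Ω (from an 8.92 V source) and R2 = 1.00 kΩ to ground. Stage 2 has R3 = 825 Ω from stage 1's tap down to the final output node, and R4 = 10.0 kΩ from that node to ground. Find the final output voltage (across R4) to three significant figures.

V_out ≈ 6.89 V

Stage 2 presents R3+R4 = 10820 Ω as a load on stage 1's tap.
Stage 1's lower leg becomes R2‖(R3+R4) = 915.4 Ω, so V_mid = 8.92 × 915.4/1095 = 7.454 V.
Stage 2 is itself unloaded: V_out = V_mid × R4/(R3+R4) = 7.454 × 10000/10820 = 6.89 V.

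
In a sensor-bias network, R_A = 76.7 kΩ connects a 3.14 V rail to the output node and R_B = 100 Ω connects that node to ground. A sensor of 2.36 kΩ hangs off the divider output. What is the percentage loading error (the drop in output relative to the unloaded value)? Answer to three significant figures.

4.06 %

The divider's output (Thévenin) resistance is R_A‖R_B = 99.87 Ω.
Fractional drop under load = R_th/(R_th + R_L) = 99.87 / (99.87 + 2360) = 0.04060.
So the output falls by 4.06 %.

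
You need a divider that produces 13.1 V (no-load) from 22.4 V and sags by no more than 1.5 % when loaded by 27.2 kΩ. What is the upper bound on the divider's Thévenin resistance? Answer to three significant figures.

R_th ≤ 414 Ω

Loading drop = R_th/(R_th + R_L) ≤ 0.0150, so R_th ≤ R_L · ε/(1−ε) = 27.2 kΩ × 0.0150/0.9850 = 414 Ω.
(Any R1, R2 with R2/(R1+R2) = 0.585 and R1‖R2 ≤ 414 Ω will meet the spec.)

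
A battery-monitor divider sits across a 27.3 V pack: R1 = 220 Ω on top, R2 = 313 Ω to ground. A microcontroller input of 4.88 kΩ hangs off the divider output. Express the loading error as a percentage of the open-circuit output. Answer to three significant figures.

The divider's output (Thévenin) resistance is R1‖R2 = 129.2 Ω.
Fractional drop under load = R_th/(R_th + R_L) = 129.2 / (129.2 + 4880) = 0.02579.
So the output falls by 2.58 %.

2.58 %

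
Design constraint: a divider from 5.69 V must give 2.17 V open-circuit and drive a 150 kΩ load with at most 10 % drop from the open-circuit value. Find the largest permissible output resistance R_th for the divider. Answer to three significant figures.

R_th ≤ 16.7 kΩ

Loading drop = R_th/(R_th + R_L) ≤ 0.100, so R_th ≤ R_L · ε/(1−ε) = 150 kΩ × 0.100/0.9000 = 16.7 kΩ.
(Any R1, R2 with R2/(R1+R2) = 0.381 and R1‖R2 ≤ 16.7 kΩ will meet the spec.)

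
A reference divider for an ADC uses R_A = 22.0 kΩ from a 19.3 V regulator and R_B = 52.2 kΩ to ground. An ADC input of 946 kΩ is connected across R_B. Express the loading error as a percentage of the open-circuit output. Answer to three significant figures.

1.61 %

The divider's output (Thévenin) resistance is R_A‖R_B = 15.48 kΩ.
Fractional drop under load = R_th/(R_th + R_L) = 15.48 / (15.48 + 946) = 0.01610.
So the output falls by 1.61 %.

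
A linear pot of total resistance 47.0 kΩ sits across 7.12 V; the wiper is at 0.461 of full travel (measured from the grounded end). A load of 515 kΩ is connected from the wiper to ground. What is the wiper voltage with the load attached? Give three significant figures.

V ≈ 3.21 V

The wiper splits the pot into (1−α)R = 25.33 kΩ above and αR = 21.67 kΩ below.
Lower section ‖ load = 20.79 kΩ.
V_wiper = 7.12 × 20.79/(25.33 + 20.79) = 3.21 V.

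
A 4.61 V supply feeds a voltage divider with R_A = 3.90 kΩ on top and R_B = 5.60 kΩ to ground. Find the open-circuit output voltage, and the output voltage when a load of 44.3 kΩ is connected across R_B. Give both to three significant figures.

Open-circuit: V = 4.61 × 5.60/(3.90 + 5.60) = 2.72 V.
With the load, R_B becomes R_B‖R_L = 4.972 kΩ, so V = 4.61 × 4.972/8.872 = 2.58 V.

Unloaded: 2.72 V; loaded: 2.58 V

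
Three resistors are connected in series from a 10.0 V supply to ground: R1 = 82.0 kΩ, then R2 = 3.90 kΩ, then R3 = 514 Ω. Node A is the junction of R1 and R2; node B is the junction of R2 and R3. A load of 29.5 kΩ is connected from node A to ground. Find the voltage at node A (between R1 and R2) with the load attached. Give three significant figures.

V ≈ 0.447 V

Below node A the series string R2+R3 = 4414 Ω sits in parallel with the 29500 Ω load: 3840 Ω.
V_A = 10.0 × 3840/(82000 + 3840) = 0.447 V.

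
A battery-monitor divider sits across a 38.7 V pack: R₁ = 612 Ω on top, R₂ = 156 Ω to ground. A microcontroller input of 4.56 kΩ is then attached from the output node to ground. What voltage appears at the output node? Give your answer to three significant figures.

V_out ≈ 7.65 V

The load sits in parallel with R₂: R₂‖R_L = (156 × 4560) / (156 + 4560) = 150.8 Ω.
V_out = 38.7 × 150.8 / (612 + 150.8) = 38.7 × 150.8/762.8 = 7.65 V.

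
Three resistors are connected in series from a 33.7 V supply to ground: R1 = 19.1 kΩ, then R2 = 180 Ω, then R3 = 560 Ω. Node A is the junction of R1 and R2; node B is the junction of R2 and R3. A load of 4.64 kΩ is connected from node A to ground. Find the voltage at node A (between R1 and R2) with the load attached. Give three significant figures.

Below node A the series string R2+R3 = 740.0 Ω sits in parallel with the 4640 Ω load: 638.2 Ω.
V_A = 33.7 × 638.2/(19100 + 638.2) = 1.09 V.

V ≈ 1.09 V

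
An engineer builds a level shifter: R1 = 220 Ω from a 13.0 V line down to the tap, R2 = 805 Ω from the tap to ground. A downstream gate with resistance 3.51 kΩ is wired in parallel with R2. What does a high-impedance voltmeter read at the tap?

The load sits in parallel with R2: R2‖R_L = (805 × 3510) / (805 + 3510) = 654.8 Ω.
V_out = 13.0 × 654.8 / (220 + 654.8) = 13.0 × 654.8/874.8 = 9.73 V.
(Unloaded it would have been 10.2 V.)

V_out ≈ 9.73 V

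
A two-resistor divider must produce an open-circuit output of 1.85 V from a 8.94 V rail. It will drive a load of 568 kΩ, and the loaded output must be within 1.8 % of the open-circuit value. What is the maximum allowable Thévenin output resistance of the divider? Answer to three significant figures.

Loading drop = R_th/(R_th + R_L) ≤ 0.0180, so R_th ≤ R_L · ε/(1−ε) = 568 kΩ × 0.0180/0.9820 = 10.4 kΩ.

R_th ≤ 10.4 kΩ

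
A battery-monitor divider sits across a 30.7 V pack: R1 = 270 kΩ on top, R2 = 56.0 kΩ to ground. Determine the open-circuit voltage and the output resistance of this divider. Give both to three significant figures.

V_th = 5.27 V, R_th = 46.4 kΩ

V_th is the open-circuit tap voltage: 30.7 × 56.0/(270 + 56.0) = 5.27 V.
With the supply zeroed, R1 and R2 appear in parallel from the tap: R_th = R1‖R2 = (270 × 56.0)/326.0 = 46.4 kΩ.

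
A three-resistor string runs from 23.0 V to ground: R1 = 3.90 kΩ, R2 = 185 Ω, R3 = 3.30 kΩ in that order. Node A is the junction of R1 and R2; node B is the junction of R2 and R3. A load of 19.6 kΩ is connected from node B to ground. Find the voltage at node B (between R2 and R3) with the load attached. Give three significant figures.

V ≈ 9.40 V

At node B, R3 is in parallel with the load: R3‖R_L = 2824 Ω.
Below node A the resistance is R2 + (R3‖R_L) = 3009 Ω, so V_A = 23.0 × 3009/6909 = 10.02 V.
Then V_B = V_A × (R3‖R_L)/(R2 + R3‖R_L) = 10.02 × 2824/3009 = 9.40 V.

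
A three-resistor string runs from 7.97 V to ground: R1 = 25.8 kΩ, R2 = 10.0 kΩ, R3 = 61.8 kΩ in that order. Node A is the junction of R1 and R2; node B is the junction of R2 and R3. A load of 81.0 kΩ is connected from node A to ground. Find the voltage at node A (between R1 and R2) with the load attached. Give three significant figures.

V ≈ 4.75 V

Below node A the series string R2+R3 = 71.80 kΩ sits in parallel with the 81.0 kΩ load: 38.06 kΩ.
V_A = 7.97 × 38.06/(25.8 + 38.06) = 4.75 V.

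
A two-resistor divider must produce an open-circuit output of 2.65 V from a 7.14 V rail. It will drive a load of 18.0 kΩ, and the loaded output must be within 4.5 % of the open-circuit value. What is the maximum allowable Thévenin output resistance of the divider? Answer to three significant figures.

R_th ≤ 848 Ω

Loading drop = R_th/(R_th + R_L) ≤ 0.0450, so R_th ≤ R_L · ε/(1−ε) = 18.0 kΩ × 0.0450/0.9550 = 848 Ω.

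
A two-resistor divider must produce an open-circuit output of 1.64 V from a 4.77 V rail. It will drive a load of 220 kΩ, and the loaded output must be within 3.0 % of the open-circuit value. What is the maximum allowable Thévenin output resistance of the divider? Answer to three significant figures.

R_th ≤ 6.80 kΩ

Loading drop = R_th/(R_th + R_L) ≤ 0.0300, so R_th ≤ R_L · ε/(1−ε) = 220 kΩ × 0.0300/0.9700 = 6.80 kΩ.
(Any R1, R2 with R2/(R1+R2) = 0.344 and R1‖R2 ≤ 6.80 kΩ will meet the spec.)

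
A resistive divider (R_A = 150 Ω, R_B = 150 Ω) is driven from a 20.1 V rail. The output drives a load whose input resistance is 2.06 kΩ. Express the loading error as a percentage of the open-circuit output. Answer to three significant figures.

3.51 %

The divider's output (Thévenin) resistance is R_A‖R_B = 75.00 Ω.
Fractional drop under load = R_th/(R_th + R_L) = 75.00 / (75.00 + 2060) = 0.03513.
So the output falls by 3.51 %.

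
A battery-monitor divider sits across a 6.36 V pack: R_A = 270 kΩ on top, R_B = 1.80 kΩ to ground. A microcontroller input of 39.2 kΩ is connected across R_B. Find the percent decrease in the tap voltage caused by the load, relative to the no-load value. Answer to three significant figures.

4.36 %

The divider's output (Thévenin) resistance is R_A‖R_B = 1.788 kΩ.
Fractional drop under load = R_th/(R_th + R_L) = 1.788 / (1.788 + 39.2) = 0.04362.
So the output falls by 4.36 %.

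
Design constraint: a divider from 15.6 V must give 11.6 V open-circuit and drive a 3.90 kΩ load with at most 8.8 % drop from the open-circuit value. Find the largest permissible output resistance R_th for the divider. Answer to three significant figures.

Loading drop = R_th/(R_th + R_L) ≤ 0.0880, so R_th ≤ R_L · ε/(1−ε) = 3.90 kΩ × 0.0880/0.9120 = 376 Ω.

R_th ≤ 376 Ω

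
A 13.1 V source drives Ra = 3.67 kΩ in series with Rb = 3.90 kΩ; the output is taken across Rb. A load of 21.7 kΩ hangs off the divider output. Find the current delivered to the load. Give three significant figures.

I_L ≈ 0.286 mA

Rb‖R_L = 3.306 kΩ; V_out = 13.1 × 3.306/6.976 = 6.208 V.
I_L = V_out / R_L = 6.208 / 21.7 kΩ = 0.286 mA.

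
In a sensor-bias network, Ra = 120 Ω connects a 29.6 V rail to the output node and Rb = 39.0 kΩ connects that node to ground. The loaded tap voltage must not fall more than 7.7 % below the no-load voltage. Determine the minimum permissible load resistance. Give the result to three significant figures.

R_L(min) ≈ 1.43 kΩ

Output resistance R_th = Ra‖Rb = (120 × 39000)/39120 = 119.6 Ω.
The fractional drop is R_th/(R_th + R_L); requiring this ≤ 0.0770 gives R_L ≥ R_th(1/0.0770 − 1) = 119.6 × 11.99 = 1.43 kΩ.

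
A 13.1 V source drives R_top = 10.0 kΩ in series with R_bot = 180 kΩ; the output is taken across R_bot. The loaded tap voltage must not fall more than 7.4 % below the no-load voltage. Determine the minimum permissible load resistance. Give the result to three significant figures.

Output resistance R_th = R_top‖R_bot = (10.0 × 180)/190.0 = 9.474 kΩ.
The fractional drop is R_th/(R_th + R_L); requiring this ≤ 0.0740 gives R_L ≥ R_th(1/0.0740 − 1) = 9.474 × 12.51 = 119 kΩ.

R_L(min) ≈ 119 kΩ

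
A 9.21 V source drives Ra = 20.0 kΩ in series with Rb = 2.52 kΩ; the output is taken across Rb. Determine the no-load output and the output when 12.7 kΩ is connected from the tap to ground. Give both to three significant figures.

Open-circuit: V = 9.21 × 2.52/(20.0 + 2.52) = 1.03 V.
With the load, Rb becomes Rb‖R_L = 2.103 kΩ, so V = 9.21 × 2.103/22.10 = 0.876 V.

Unloaded: 1.03 V; loaded: 0.876 V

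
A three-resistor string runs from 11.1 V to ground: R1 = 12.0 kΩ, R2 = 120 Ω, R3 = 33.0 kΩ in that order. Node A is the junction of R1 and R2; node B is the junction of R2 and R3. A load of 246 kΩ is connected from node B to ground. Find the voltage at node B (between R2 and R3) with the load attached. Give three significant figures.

V ≈ 7.84 V

At node B, R3 is in parallel with the load: R3‖R_L = 29100 Ω.
Below node A the resistance is R2 + (R3‖R_L) = 29220 Ω, so V_A = 11.1 × 29220/41220 = 7.868 V.
Then V_B = V_A × (R3‖R_L)/(R2 + R3‖R_L) = 7.868 × 29100/29220 = 7.84 V.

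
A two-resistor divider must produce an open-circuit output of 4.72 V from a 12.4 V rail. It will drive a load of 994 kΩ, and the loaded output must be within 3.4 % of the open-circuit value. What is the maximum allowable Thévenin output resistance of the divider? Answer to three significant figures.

R_th ≤ 35.0 kΩ

Loading drop = R_th/(R_th + R_L) ≤ 0.0340, so R_th ≤ R_L · ε/(1−ε) = 994 kΩ × 0.0340/0.9660 = 35.0 kΩ.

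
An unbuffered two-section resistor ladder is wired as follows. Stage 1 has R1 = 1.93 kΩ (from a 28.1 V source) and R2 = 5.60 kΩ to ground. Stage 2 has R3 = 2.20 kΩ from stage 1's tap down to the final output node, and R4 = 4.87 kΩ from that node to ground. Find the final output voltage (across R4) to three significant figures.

V_out ≈ 12.0 V

Stage 2 presents R3+R4 = 7.070 kΩ as a load on stage 1's tap.
Stage 1's lower leg becomes R2‖(R3+R4) = 3.125 kΩ, so V_mid = 28.1 × 3.125/5.055 = 17.37 V.
Stage 2 is itself unloaded: V_out = V_mid × R4/(R3+R4) = 17.37 × 4.87/7.070 = 12.0 V.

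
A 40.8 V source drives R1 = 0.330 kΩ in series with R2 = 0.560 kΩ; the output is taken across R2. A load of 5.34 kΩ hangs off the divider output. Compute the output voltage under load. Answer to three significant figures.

V_out ≈ 24.7 V

The load sits in parallel with R2: R2‖R_L = (560 × 5340) / (560 + 5340) = 506.8 Ω.
V_out = 40.8 × 506.8 / (330 + 506.8) = 40.8 × 506.8/836.8 = 24.7 V.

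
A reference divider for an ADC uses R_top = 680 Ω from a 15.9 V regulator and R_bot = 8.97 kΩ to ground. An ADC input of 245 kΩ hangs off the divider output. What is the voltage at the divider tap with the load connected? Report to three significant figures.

The load sits in parallel with R_bot: R_bot‖R_L = (8970 × 245000) / (8970 + 245000) = 8653 Ω.
V_out = 15.9 × 8653 / (680 + 8653) = 15.9 × 8653/9333 = 14.7 V.
(Unloaded it would have been 14.8 V.)

V_out ≈ 14.7 V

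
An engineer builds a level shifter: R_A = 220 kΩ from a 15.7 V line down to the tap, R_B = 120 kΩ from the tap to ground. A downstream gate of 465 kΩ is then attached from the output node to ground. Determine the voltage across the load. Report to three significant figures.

The load sits in parallel with R_B: R_B‖R_L = (120 × 465) / (120 + 465) = 95.38 kΩ.
V_out = 15.7 × 95.38 / (220 + 95.38) = 15.7 × 95.38/315.4 = 4.75 V.
(Unloaded it would have been 5.54 V.)

V_out ≈ 4.75 V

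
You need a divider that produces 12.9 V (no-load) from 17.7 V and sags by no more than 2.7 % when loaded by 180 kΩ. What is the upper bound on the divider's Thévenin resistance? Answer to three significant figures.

R_th ≤ 4.99 kΩ

Loading drop = R_th/(R_th + R_L) ≤ 0.0270, so R_th ≤ R_L · ε/(1−ε) = 180 kΩ × 0.0270/0.9730 = 4.99 kΩ.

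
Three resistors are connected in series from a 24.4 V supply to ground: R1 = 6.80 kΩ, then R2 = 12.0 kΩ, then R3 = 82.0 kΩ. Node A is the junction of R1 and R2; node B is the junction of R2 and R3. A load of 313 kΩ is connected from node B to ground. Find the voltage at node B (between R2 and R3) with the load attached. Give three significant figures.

At node B, R3 is in parallel with the load: R3‖R_L = 64.98 kΩ.
Below node A the resistance is R2 + (R3‖R_L) = 76.98 kΩ, so V_A = 24.4 × 76.98/83.78 = 22.42 V.
Then V_B = V_A × (R3‖R_L)/(R2 + R3‖R_L) = 22.42 × 64.98/76.98 = 18.9 V.

V ≈ 18.9 V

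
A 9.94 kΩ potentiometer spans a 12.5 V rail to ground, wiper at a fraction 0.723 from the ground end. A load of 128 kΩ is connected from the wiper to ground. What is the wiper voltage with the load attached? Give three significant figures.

The wiper splits the pot into (1−α)R = 2.753 kΩ above and αR = 7.187 kΩ below.
Lower section ‖ load = 6.805 kΩ.
V_wiper = 12.5 × 6.805/(2.753 + 6.805) = 8.90 V.

V ≈ 8.90 V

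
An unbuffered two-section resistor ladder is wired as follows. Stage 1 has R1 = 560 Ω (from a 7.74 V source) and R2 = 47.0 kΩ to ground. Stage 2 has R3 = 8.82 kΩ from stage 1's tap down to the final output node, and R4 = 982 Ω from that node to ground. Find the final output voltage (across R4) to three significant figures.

Stage 2 presents R3+R4 = 9802 Ω as a load on stage 1's tap.
Stage 1's lower leg becomes R2‖(R3+R4) = 8111 Ω, so V_mid = 7.74 × 8111/8671 = 7.240 V.
Stage 2 is itself unloaded: V_out = V_mid × R4/(R3+R4) = 7.240 × 982/9802 = 0.725 V.

V_out ≈ 0.725 V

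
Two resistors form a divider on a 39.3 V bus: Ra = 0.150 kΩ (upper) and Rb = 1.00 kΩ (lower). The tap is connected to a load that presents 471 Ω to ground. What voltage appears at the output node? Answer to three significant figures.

The load sits in parallel with Rb: Rb‖R_L = (1000 × 471) / (1000 + 471) = 320.2 Ω.
V_out = 39.3 × 320.2 / (150 + 320.2) = 39.3 × 320.2/470.2 = 26.8 V.

V_out ≈ 26.8 V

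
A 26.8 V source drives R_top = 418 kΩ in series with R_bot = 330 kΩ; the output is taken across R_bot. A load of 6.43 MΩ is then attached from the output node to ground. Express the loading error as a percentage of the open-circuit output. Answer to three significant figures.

2.79 %

The divider's output (Thévenin) resistance is R_top‖R_bot = 184.4 kΩ.
Fractional drop under load = R_th/(R_th + R_L) = 184.4 / (184.4 + 6430) = 0.02788.
So the output falls by 2.79 %.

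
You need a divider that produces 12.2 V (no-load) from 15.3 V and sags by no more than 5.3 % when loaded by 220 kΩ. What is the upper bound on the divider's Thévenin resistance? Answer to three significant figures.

Loading drop = R_th/(R_th + R_L) ≤ 0.0530, so R_th ≤ R_L · ε/(1−ε) = 220 kΩ × 0.0530/0.9470 = 12.3 kΩ.

R_th ≤ 12.3 kΩ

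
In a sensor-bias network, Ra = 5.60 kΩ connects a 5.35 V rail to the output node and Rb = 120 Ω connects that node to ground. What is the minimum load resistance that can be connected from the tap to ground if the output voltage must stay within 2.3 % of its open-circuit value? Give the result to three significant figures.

Output resistance R_th = Ra‖Rb = (5600 × 120)/5720 = 117.5 Ω.
The fractional drop is R_th/(R_th + R_L); requiring this ≤ 0.0230 gives R_L ≥ R_th(1/0.0230 − 1) = 117.5 × 42.48 = 4.99 kΩ.

R_L(min) ≈ 4.99 kΩ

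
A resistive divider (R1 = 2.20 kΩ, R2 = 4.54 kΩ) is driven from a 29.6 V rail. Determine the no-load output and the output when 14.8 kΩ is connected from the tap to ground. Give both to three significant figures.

Open-circuit: V = 29.6 × 4.54/(2.20 + 4.54) = 19.9 V.
With the load, R2 becomes R2‖R_L = 3.474 kΩ, so V = 29.6 × 3.474/5.674 = 18.1 V.

Unloaded: 19.9 V; loaded: 18.1 V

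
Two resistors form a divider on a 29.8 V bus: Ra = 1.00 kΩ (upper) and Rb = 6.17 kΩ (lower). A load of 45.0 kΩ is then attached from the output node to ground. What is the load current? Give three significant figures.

I_L ≈ 0.559 mA

Rb‖R_L = 5.426 kΩ; V_out = 29.8 × 5.426/6.426 = 25.16 V.
I_L = V_out / R_L = 25.16 / 45.0 kΩ = 0.559 mA.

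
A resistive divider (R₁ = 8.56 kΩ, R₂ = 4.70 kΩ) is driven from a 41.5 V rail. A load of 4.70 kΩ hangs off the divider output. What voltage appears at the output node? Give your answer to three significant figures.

The load sits in parallel with R₂: R₂‖R_L = (4.70 × 4.70) / (4.70 + 4.70) = 2.350 kΩ.
V_out = 41.5 × 2.350 / (8.56 + 2.350) = 41.5 × 2.350/10.91 = 8.94 V.

V_out ≈ 8.94 V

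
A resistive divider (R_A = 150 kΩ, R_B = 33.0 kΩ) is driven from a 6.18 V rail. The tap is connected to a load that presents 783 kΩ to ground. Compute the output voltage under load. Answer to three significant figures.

V_out ≈ 1.08 V

The load sits in parallel with R_B: R_B‖R_L = (33.0 × 783) / (33.0 + 783) = 31.67 kΩ.
V_out = 6.18 × 31.67 / (150 + 31.67) = 6.18 × 31.67/181.7 = 1.08 V.
(Unloaded it would have been 1.11 V.)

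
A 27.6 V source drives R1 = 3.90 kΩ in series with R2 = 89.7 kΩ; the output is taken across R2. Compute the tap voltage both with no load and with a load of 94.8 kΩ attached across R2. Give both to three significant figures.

Open-circuit: V = 27.6 × 89.7/(3.90 + 89.7) = 26.4 V.
With the load, R2 becomes R2‖R_L = 46.09 kΩ, so V = 27.6 × 46.09/49.99 = 25.4 V.

Unloaded: 26.4 V; loaded: 25.4 V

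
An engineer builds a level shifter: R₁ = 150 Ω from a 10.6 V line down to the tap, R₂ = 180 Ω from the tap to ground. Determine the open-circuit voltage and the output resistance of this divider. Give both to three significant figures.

V_th is the open-circuit tap voltage: 10.6 × 180/(150 + 180) = 5.78 V.
With the supply zeroed, R₁ and R₂ appear in parallel from the tap: R_th = R₁‖R₂ = (150 × 180)/330.0 = 81.8 Ω.

V_th = 5.78 V, R_th = 81.8 Ω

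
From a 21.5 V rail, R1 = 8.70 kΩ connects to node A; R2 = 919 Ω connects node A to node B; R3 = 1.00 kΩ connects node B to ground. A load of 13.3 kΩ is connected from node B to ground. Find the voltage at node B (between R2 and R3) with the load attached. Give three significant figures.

V ≈ 1.90 V

At node B, R3 is in parallel with the load: R3‖R_L = 930.1 Ω.
Below node A the resistance is R2 + (R3‖R_L) = 1849 Ω, so V_A = 21.5 × 1849/10550 = 3.769 V.
Then V_B = V_A × (R3‖R_L)/(R2 + R3‖R_L) = 3.769 × 930.1/1849 = 1.90 V.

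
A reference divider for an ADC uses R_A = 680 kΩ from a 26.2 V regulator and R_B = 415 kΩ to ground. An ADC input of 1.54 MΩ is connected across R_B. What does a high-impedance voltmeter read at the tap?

V_out ≈ 8.51 V

The load sits in parallel with R_B: R_B‖R_L = (415 × 1540) / (415 + 1540) = 326.9 kΩ.
V_out = 26.2 × 326.9 / (680 + 326.9) = 26.2 × 326.9/1007 = 8.51 V.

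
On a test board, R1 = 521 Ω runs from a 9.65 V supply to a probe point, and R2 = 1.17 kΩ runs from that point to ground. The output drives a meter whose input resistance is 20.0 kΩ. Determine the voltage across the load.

The load sits in parallel with R2: R2‖R_L = (1170 × 20000) / (1170 + 20000) = 1105 Ω.
V_out = 9.65 × 1105 / (521 + 1105) = 9.65 × 1105/1626 = 6.56 V.

V_out ≈ 6.56 V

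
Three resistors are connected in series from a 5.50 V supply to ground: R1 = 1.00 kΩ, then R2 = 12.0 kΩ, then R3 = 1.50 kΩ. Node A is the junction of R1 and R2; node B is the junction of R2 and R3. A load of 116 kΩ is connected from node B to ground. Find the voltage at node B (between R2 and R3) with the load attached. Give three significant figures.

V ≈ 0.562 V

At node B, R3 is in parallel with the load: R3‖R_L = 1.481 kΩ.
Below node A the resistance is R2 + (R3‖R_L) = 13.48 kΩ, so V_A = 5.50 × 13.48/14.48 = 5.120 V.
Then V_B = V_A × (R3‖R_L)/(R2 + R3‖R_L) = 5.120 × 1.481/13.48 = 0.562 V.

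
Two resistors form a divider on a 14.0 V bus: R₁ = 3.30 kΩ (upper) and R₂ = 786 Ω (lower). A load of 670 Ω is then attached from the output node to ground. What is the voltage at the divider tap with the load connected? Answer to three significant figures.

V_out ≈ 1.38 V

The load sits in parallel with R₂: R₂‖R_L = (786 × 670) / (786 + 670) = 361.7 Ω.
V_out = 14.0 × 361.7 / (3300 + 361.7) = 14.0 × 361.7/3662 = 1.38 V.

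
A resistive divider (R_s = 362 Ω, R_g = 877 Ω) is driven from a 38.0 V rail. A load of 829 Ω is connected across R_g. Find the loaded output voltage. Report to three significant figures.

V_out ≈ 20.5 V

The load sits in parallel with R_g: R_g‖R_L = (877 × 829) / (877 + 829) = 426.2 Ω.
V_out = 38.0 × 426.2 / (362 + 426.2) = 38.0 × 426.2/788.2 = 20.5 V.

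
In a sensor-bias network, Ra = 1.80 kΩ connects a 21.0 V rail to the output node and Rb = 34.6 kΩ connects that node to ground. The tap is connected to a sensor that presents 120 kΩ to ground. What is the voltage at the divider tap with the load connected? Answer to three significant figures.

V_out ≈ 19.7 V

The load sits in parallel with Rb: Rb‖R_L = (34.6 × 120) / (34.6 + 120) = 26.86 kΩ.
V_out = 21.0 × 26.86 / (1.80 + 26.86) = 21.0 × 26.86/28.66 = 19.7 V.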